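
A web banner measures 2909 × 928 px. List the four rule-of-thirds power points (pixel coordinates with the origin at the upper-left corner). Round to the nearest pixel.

(970, 309), (1939, 309), (970, 619), (1939, 619)

One third of 2909 is 969.67; one third of 928 is 309.33.
Vertical third lines at x = 970 and x = 1939; horizontal third lines at y = 309 and y = 619.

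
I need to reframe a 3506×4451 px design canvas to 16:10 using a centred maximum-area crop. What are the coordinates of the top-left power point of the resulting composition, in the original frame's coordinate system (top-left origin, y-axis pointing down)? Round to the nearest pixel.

3506/4451 < 16/10, so the 16:10 crop keeps the full width 3506 and trims height to 3506 × 10/16 = 2191.25 px.
Top offset = (4451 − 2191.25)/2 = 1129.88 px; left offset = 0.
Top-left is one-third across and one-third down within the crop:
x = 0.00 + 1 × 3506.00/3 ≈ 1169; y = 1129.88 + 1 × 2191.25/3 ≈ 1860.

(1169, 1860)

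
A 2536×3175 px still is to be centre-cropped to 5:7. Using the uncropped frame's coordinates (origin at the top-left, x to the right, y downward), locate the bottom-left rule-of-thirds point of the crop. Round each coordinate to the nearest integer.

2536/3175 > 5/7, so the 5:7 crop keeps the full height 3175 and trims width to 3175 × 5/7 = 2267.86 px.
Left offset = (2536 − 2267.86)/2 = 134.07 px; top offset = 0.
Bottom-left is one-third across and two-thirds down within the crop:
x = 134.07 + 1 × 2267.86/3 ≈ 890; y = 0.00 + 2 × 3175.00/3 ≈ 2117.

(890, 2117)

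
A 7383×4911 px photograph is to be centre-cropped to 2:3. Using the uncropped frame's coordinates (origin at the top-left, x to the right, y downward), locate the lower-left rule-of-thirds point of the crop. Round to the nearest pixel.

x = 3146 px, y = 3274 px

7383/4911 > 2/3, so the 2:3 crop keeps the full height 4911 and trims width to 4911 × 2/3 = 3274.00 px.
Left offset = (7383 − 3274.00)/2 = 2054.50 px; top offset = 0.
Lower-left is one-third across and two-thirds down within the crop:
x = 2054.50 + 1 × 3274.00/3 ≈ 3146; y = 0.00 + 2 × 4911.00/3 ≈ 3274.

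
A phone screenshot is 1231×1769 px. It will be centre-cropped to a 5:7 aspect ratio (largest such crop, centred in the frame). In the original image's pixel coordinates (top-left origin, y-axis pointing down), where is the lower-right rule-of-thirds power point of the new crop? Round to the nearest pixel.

(821, 1172)

1231/1769 < 5/7, so the 5:7 crop keeps the full width 1231 and trims height to 1231 × 7/5 = 1723.40 px.
Top offset = (1769 − 1723.40)/2 = 22.80 px; left offset = 0.
Lower-right is two-thirds across and two-thirds down within the crop:
x = 0.00 + 2 × 1231.00/3 ≈ 821; y = 22.80 + 2 × 1723.40/3 ≈ 1172.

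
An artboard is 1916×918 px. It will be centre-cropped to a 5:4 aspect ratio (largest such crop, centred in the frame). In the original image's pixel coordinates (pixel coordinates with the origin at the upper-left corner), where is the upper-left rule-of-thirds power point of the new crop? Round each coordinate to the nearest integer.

1916/918 > 5/4, so the 5:4 crop keeps the full height 918 and trims width to 918 × 5/4 = 1147.50 px.
Left offset = (1916 − 1147.50)/2 = 384.25 px; top offset = 0.
Upper-left is one-third across and one-third down within the crop:
x = 384.25 + 1 × 1147.50/3 ≈ 767; y = 0.00 + 1 × 918.00/3 ≈ 306.

x = 767 px, y = 306 px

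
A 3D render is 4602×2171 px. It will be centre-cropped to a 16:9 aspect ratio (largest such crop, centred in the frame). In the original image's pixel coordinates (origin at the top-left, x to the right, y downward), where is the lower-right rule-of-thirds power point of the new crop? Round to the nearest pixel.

4602/2171 > 16/9, so the 16:9 crop keeps the full height 2171 and trims width to 2171 × 16/9 = 3859.56 px.
Left offset = (4602 − 3859.56)/2 = 371.22 px; top offset = 0.
Lower-right is two-thirds across and two-thirds down within the crop:
x = 371.22 + 2 × 3859.56/3 ≈ 2944; y = 0.00 + 2 × 2171.00/3 ≈ 1447.

(2944, 1447)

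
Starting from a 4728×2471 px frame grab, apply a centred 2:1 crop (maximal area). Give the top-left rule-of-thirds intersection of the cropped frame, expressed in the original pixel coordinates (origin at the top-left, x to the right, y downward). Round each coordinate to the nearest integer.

4728/2471 < 2/1, so the 2:1 crop keeps the full width 4728 and trims height to 4728 × 1/2 = 2364.00 px.
Top offset = (2471 − 2364.00)/2 = 53.50 px; left offset = 0.
Top-left is one-third across and one-third down within the crop:
x = 0.00 + 1 × 4728.00/3 ≈ 1576; y = 53.50 + 1 × 2364.00/3 ≈ 842.

x = 1576 px, y = 842 px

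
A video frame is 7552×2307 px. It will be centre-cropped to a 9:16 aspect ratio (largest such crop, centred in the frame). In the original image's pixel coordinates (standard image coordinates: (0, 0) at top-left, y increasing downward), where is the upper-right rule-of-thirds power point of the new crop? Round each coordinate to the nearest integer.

(3992, 769)

7552/2307 > 9/16, so the 9:16 crop keeps the full height 2307 and trims width to 2307 × 9/16 = 1297.69 px.
Left offset = (7552 − 1297.69)/2 = 3127.16 px; top offset = 0.
Upper-right is two-thirds across and one-third down within the crop:
x = 3127.16 + 2 × 1297.69/3 ≈ 3992; y = 0.00 + 1 × 2307.00/3 ≈ 769.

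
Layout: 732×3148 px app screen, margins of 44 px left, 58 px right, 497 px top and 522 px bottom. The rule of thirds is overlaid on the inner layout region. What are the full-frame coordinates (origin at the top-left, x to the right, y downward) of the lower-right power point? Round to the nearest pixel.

Content width = 732 − 44 − 58 = 630 px; content height = 3148 − 497 − 522 = 2129 px.
Lower-right is two-thirds across and two-thirds down within the inner layout region.
x = 44 + 2 × 630/3 = 44 + 420.00 ≈ 464
y = 497 + 2 × 2129/3 = 497 + 1419.33 ≈ 1916

(464, 1916)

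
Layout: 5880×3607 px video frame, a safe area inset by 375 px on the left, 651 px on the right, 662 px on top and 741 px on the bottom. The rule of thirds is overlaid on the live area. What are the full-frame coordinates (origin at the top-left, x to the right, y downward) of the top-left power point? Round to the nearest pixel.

Content width = 5880 − 375 − 651 = 4854 px; content height = 3607 − 662 − 741 = 2204 px.
Top-left is one-third across and one-third down within the live area.
x = 375 + 1 × 4854/3 = 375 + 1618.00 ≈ 1993
y = 662 + 1 × 2204/3 = 662 + 734.67 ≈ 1397

x = 1993 px, y = 1397 px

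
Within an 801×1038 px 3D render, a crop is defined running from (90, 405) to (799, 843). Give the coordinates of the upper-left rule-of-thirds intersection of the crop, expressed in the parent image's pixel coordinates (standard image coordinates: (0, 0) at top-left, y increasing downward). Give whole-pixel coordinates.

(326, 551)

Crop width = 799 − 90 = 709 px; one third is 236.33 px.
Crop height = 843 − 405 = 438 px; one third is 146.00 px.
The upper-left point is one-third across and one-third down within the crop:
x = 90 + 1 × 236.33 ≈ 326; y = 405 + 1 × 146.00 ≈ 551.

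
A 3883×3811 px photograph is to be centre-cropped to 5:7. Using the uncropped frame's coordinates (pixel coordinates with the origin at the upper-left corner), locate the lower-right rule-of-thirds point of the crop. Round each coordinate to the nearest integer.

x = 2395 px, y = 2541 px

3883/3811 > 5/7, so the 5:7 crop keeps the full height 3811 and trims width to 3811 × 5/7 = 2722.14 px.
Left offset = (3883 − 2722.14)/2 = 580.43 px; top offset = 0.
Lower-right is two-thirds across and two-thirds down within the crop:
x = 580.43 + 2 × 2722.14/3 ≈ 2395; y = 0.00 + 2 × 3811.00/3 ≈ 2541.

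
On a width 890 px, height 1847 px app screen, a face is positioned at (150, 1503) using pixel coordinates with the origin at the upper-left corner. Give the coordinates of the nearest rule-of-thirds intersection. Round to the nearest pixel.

(297, 1231)

Third lines: x ∈ {297, 593}, y ∈ {616, 1231}.
150 is closer to x = 297; 1503 is closer to y = 1231.
So the nearest intersection is the lower-left power point.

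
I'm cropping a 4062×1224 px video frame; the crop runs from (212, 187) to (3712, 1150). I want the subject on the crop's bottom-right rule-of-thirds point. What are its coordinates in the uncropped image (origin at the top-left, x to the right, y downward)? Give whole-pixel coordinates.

(2545, 829)

Crop width = 3712 − 212 = 3500 px; one third is 1166.67 px.
Crop height = 1150 − 187 = 963 px; one third is 321.00 px.
The bottom-right point is two-thirds across and two-thirds down within the crop:
x = 212 + 2 × 1166.67 ≈ 2545; y = 187 + 2 × 321.00 ≈ 829.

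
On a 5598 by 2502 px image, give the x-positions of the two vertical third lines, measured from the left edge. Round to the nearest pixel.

x = 1866 px and x = 3732 px

5598 / 3 = 1866, so the vertical lines sit at one and two thirds of 5598.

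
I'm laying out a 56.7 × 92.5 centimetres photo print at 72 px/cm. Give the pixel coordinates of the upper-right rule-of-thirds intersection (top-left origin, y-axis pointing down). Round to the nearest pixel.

In pixels the canvas is 56.7 × 72 = 4082.4 wide and 92.5 × 72 = 6660 tall.
The upper-right point is two-thirds across and one-third down:
x = 2 × 4082.4/3 ≈ 2722; y = 1 × 6660/3 ≈ 2220.

x = 2722 px, y = 2220 px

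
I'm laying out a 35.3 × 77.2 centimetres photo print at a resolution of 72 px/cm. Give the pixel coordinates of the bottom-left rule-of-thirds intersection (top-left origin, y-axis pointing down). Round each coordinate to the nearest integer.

In pixels the canvas is 35.3 × 72 = 2541.6 wide and 77.2 × 72 = 5558.4 tall.
The bottom-left point is one-third across and two-thirds down:
x = 1 × 2541.6/3 ≈ 847; y = 2 × 5558.4/3 ≈ 3706.

(847, 3706)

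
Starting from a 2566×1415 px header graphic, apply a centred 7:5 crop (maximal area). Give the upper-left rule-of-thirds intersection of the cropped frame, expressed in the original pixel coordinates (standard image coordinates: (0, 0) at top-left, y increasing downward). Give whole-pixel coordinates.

2566/1415 > 7/5, so the 7:5 crop keeps the full height 1415 and trims width to 1415 × 7/5 = 1981.00 px.
Left offset = (2566 − 1981.00)/2 = 292.50 px; top offset = 0.
Upper-left is one-third across and one-third down within the crop:
x = 292.50 + 1 × 1981.00/3 ≈ 953; y = 0.00 + 1 × 1415.00/3 ≈ 472.

(953, 472)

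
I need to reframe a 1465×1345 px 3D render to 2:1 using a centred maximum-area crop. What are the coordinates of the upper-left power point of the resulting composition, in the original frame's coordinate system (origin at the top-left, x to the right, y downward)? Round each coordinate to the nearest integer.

1465/1345 < 2/1, so the 2:1 crop keeps the full width 1465 and trims height to 1465 × 1/2 = 732.50 px.
Top offset = (1345 − 732.50)/2 = 306.25 px; left offset = 0.
Upper-left is one-third across and one-third down within the crop:
x = 0.00 + 1 × 1465.00/3 ≈ 488; y = 306.25 + 1 × 732.50/3 ≈ 550.

(488, 550)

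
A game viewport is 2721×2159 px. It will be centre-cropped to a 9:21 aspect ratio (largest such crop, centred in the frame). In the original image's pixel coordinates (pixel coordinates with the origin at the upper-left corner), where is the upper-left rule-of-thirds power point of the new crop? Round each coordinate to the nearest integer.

x = 1206 px, y = 720 px

2721/2159 > 9/21, so the 9:21 crop keeps the full height 2159 and trims width to 2159 × 9/21 = 925.29 px.
Left offset = (2721 − 925.29)/2 = 897.86 px; top offset = 0.
Upper-left is one-third across and one-third down within the crop:
x = 897.86 + 1 × 925.29/3 ≈ 1206; y = 0.00 + 1 × 2159.00/3 ≈ 720.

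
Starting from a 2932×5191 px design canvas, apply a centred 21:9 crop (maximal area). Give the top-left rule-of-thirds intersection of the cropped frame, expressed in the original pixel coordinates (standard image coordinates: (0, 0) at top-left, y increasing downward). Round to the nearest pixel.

2932/5191 < 21/9, so the 21:9 crop keeps the full width 2932 and trims height to 2932 × 9/21 = 1256.57 px.
Top offset = (5191 − 1256.57)/2 = 1967.21 px; left offset = 0.
Top-left is one-third across and one-third down within the crop:
x = 0.00 + 1 × 2932.00/3 ≈ 977; y = 1967.21 + 1 × 1256.57/3 ≈ 2386.

(977, 2386)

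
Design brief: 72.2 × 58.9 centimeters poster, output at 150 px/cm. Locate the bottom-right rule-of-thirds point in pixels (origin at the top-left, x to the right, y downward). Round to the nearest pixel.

In pixels the canvas is 72.2 × 150 = 10830 wide and 58.9 × 150 = 8835 tall.
The bottom-right point is two-thirds across and two-thirds down:
x = 2 × 10830/3 ≈ 7220; y = 2 × 8835/3 ≈ 5890.

(7220, 5890)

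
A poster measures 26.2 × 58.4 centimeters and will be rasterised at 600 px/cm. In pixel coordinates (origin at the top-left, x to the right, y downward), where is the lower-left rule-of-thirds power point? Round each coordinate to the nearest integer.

In pixels the canvas is 26.2 × 600 = 15720 wide and 58.4 × 600 = 35040 tall.
The lower-left point is one-third across and two-thirds down:
x = 1 × 15720/3 ≈ 5240; y = 2 × 35040/3 ≈ 23360.

(5240, 23360)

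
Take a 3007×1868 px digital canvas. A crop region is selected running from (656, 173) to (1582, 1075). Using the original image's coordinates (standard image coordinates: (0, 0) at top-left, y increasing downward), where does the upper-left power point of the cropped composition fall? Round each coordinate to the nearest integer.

(965, 474)

Crop width = 1582 − 656 = 926 px; one third is 308.67 px.
Crop height = 1075 − 173 = 902 px; one third is 300.67 px.
The upper-left point is one-third across and one-third down within the crop:
x = 656 + 1 × 308.67 ≈ 965; y = 173 + 1 × 300.67 ≈ 474.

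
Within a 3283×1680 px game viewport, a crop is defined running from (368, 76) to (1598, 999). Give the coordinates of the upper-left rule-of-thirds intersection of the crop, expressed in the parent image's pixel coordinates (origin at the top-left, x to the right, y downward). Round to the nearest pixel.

Crop width = 1598 − 368 = 1230 px; one third is 410.00 px.
Crop height = 999 − 76 = 923 px; one third is 307.67 px.
The upper-left point is one-third across and one-third down within the crop:
x = 368 + 1 × 410.00 ≈ 778; y = 76 + 1 × 307.67 ≈ 384.

x = 778 px, y = 384 px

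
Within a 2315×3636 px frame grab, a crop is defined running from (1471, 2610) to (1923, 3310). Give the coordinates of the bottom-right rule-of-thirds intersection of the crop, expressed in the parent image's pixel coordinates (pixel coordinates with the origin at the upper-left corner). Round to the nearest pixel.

x = 1772 px, y = 3077 px

Crop width = 1923 − 1471 = 452 px; one third is 150.67 px.
Crop height = 3310 − 2610 = 700 px; one third is 233.33 px.
The bottom-right point is two-thirds across and two-thirds down within the crop:
x = 1471 + 2 × 150.67 ≈ 1772; y = 2610 + 2 × 233.33 ≈ 3077.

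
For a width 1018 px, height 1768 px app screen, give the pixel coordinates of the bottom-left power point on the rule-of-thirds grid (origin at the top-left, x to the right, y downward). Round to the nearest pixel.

The bottom-left point sits one-third of the way across and two-thirds of the way down.
x = 1 × 1018/3 ≈ 339; y = 2 × 1768/3 ≈ 1179.

(339, 1179)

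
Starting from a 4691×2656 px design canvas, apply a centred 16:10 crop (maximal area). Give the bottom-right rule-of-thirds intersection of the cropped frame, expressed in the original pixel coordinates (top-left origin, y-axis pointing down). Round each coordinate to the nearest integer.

4691/2656 > 16/10, so the 16:10 crop keeps the full height 2656 and trims width to 2656 × 16/10 = 4249.60 px.
Left offset = (4691 − 4249.60)/2 = 220.70 px; top offset = 0.
Bottom-right is two-thirds across and two-thirds down within the crop:
x = 220.70 + 2 × 4249.60/3 ≈ 3054; y = 0.00 + 2 × 2656.00/3 ≈ 1771.

x = 3054 px, y = 1771 px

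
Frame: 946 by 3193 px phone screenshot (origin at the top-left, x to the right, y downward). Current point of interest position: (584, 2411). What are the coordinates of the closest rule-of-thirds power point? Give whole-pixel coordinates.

x = 631 px, y = 2129 px

Third lines: x ∈ {315, 631}, y ∈ {1064, 2129}.
584 is closer to x = 631; 2411 is closer to y = 2129.
So the nearest intersection is the lower-right power point.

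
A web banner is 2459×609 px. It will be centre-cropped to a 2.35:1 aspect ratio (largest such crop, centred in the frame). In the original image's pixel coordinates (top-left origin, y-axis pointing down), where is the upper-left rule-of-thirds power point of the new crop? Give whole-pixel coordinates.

2459/609 > 2.35/1, so the 2.35:1 crop keeps the full height 609 and trims width to 609 × 2.35/1 = 1431.15 px.
Left offset = (2459 − 1431.15)/2 = 513.92 px; top offset = 0.
Upper-left is one-third across and one-third down within the crop:
x = 513.92 + 1 × 1431.15/3 ≈ 991; y = 0.00 + 1 × 609.00/3 ≈ 203.

x = 991 px, y = 203 px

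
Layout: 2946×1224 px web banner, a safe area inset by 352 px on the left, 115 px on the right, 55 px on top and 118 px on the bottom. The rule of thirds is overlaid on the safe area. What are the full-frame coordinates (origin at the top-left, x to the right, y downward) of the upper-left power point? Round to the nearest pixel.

(1178, 405)

Content width = 2946 − 352 − 115 = 2479 px; content height = 1224 − 55 − 118 = 1051 px.
Upper-left is one-third across and one-third down within the safe area.
x = 352 + 1 × 2479/3 = 352 + 826.33 ≈ 1178
y = 55 + 1 × 1051/3 = 55 + 350.33 ≈ 405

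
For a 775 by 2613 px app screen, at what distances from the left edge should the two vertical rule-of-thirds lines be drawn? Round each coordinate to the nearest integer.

x = 258 px and x = 517 px

775 / 3 = 258.33, so the vertical lines sit at one and two thirds of 775.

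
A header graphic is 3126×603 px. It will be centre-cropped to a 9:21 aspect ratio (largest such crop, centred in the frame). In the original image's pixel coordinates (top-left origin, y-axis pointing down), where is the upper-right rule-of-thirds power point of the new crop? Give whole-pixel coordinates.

3126/603 > 9/21, so the 9:21 crop keeps the full height 603 and trims width to 603 × 9/21 = 258.43 px.
Left offset = (3126 − 258.43)/2 = 1433.79 px; top offset = 0.
Upper-right is two-thirds across and one-third down within the crop:
x = 1433.79 + 2 × 258.43/3 ≈ 1606; y = 0.00 + 1 × 603.00/3 ≈ 201.

(1606, 201)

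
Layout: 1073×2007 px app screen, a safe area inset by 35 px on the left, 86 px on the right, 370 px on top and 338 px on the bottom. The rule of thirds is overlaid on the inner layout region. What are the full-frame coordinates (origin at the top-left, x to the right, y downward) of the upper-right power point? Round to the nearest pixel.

x = 670 px, y = 803 px

Content width = 1073 − 35 − 86 = 952 px; content height = 2007 − 370 − 338 = 1299 px.
Upper-right is two-thirds across and one-third down within the inner layout region.
x = 35 + 2 × 952/3 = 35 + 634.67 ≈ 670
y = 370 + 1 × 1299/3 = 370 + 433.00 ≈ 803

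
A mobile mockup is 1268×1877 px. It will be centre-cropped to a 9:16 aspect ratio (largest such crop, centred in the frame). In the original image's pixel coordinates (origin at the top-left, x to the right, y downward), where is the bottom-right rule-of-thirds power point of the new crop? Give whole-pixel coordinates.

x = 810 px, y = 1251 px

1268/1877 > 9/16, so the 9:16 crop keeps the full height 1877 and trims width to 1877 × 9/16 = 1055.81 px.
Left offset = (1268 − 1055.81)/2 = 106.09 px; top offset = 0.
Bottom-right is two-thirds across and two-thirds down within the crop:
x = 106.09 + 2 × 1055.81/3 ≈ 810; y = 0.00 + 2 × 1877.00/3 ≈ 1251.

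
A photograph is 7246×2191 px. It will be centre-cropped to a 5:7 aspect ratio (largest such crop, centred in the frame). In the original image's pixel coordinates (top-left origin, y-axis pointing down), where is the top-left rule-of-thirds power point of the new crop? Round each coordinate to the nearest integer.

x = 3362 px, y = 730 px

7246/2191 > 5/7, so the 5:7 crop keeps the full height 2191 and trims width to 2191 × 5/7 = 1565.00 px.
Left offset = (7246 − 1565.00)/2 = 2840.50 px; top offset = 0.
Top-left is one-third across and one-third down within the crop:
x = 2840.50 + 1 × 1565.00/3 ≈ 3362; y = 0.00 + 1 × 2191.00/3 ≈ 730.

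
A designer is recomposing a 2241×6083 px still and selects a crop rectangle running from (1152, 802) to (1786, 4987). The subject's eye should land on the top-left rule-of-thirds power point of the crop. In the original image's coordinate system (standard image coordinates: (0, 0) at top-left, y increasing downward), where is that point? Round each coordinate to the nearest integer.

x = 1363 px, y = 2197 px

Crop width = 1786 − 1152 = 634 px; one third is 211.33 px.
Crop height = 4987 − 802 = 4185 px; one third is 1395.00 px.
The top-left point is one-third across and one-third down within the crop:
x = 1152 + 1 × 211.33 ≈ 1363; y = 802 + 1 × 1395.00 ≈ 2197.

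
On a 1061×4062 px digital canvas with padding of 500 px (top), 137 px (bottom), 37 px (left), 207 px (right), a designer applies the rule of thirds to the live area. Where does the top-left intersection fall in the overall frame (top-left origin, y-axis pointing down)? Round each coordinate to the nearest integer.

(309, 1642)

Content width = 1061 − 37 − 207 = 817 px; content height = 4062 − 500 − 137 = 3425 px.
Top-left is one-third across and one-third down within the live area.
x = 37 + 1 × 817/3 = 37 + 272.33 ≈ 309
y = 500 + 1 × 3425/3 = 500 + 1141.67 ≈ 1642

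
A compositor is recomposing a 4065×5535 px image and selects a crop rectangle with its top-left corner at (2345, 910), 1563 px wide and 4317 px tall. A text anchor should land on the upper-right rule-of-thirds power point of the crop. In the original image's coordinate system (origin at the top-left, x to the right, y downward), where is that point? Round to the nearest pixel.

One third of the crop width 1563 is 521.00 px.
One third of the crop height 4317 is 1439.00 px.
The upper-right point is two-thirds across and one-third down within the crop:
x = 2345 + 2 × 521.00 ≈ 3387; y = 910 + 1 × 1439.00 ≈ 2349.

x = 3387 px, y = 2349 px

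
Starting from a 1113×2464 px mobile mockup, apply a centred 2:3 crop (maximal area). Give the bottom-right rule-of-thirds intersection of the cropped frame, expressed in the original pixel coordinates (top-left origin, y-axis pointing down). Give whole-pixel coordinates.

x = 742 px, y = 1510 px

1113/2464 < 2/3, so the 2:3 crop keeps the full width 1113 and trims height to 1113 × 3/2 = 1669.50 px.
Top offset = (2464 − 1669.50)/2 = 397.25 px; left offset = 0.
Bottom-right is two-thirds across and two-thirds down within the crop:
x = 0.00 + 2 × 1113.00/3 ≈ 742; y = 397.25 + 2 × 1669.50/3 ≈ 1510.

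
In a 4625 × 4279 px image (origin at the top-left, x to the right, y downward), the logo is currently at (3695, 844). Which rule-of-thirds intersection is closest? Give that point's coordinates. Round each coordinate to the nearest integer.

x = 3083 px, y = 1426 px

Third lines: x ∈ {1542, 3083}, y ∈ {1426, 2853}.
3695 is closer to x = 3083; 844 is closer to y = 1426.
So the nearest intersection is the upper-right power point.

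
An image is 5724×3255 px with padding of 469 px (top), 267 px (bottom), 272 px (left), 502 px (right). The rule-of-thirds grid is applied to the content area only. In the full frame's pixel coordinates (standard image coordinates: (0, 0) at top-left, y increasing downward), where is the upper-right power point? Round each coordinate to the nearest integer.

(3572, 1309)

Content width = 5724 − 272 − 502 = 4950 px; content height = 3255 − 469 − 267 = 2519 px.
Upper-right is two-thirds across and one-third down within the content area.
x = 272 + 2 × 4950/3 = 272 + 3300.00 ≈ 3572
y = 469 + 1 × 2519/3 = 469 + 839.67 ≈ 1309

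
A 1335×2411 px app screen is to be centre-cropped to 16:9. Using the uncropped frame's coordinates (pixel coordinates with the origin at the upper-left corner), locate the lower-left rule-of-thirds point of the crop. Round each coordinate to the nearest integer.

1335/2411 < 16/9, so the 16:9 crop keeps the full width 1335 and trims height to 1335 × 9/16 = 750.94 px.
Top offset = (2411 − 750.94)/2 = 830.03 px; left offset = 0.
Lower-left is one-third across and two-thirds down within the crop:
x = 0.00 + 1 × 1335.00/3 ≈ 445; y = 830.03 + 2 × 750.94/3 ≈ 1331.

(445, 1331)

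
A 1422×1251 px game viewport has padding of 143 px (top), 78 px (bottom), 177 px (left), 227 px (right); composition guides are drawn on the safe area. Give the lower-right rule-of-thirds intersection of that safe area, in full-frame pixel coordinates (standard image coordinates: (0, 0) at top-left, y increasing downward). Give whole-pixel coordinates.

(856, 830)

Content width = 1422 − 177 − 227 = 1018 px; content height = 1251 − 143 − 78 = 1030 px.
Lower-right is two-thirds across and two-thirds down within the safe area.
x = 177 + 2 × 1018/3 = 177 + 678.67 ≈ 856
y = 143 + 2 × 1030/3 = 143 + 686.67 ≈ 830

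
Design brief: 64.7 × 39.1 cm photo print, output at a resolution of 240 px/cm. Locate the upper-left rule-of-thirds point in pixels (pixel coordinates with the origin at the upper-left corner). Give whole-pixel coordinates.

x = 5176 px, y = 3128 px

In pixels the canvas is 64.7 × 240 = 15528 wide and 39.1 × 240 = 9384 tall.
The upper-left point is one-third across and one-third down:
x = 1 × 15528/3 ≈ 5176; y = 1 × 9384/3 ≈ 3128.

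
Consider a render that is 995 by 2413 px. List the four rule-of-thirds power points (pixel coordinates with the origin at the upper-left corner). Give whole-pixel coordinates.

One third of 995 is 331.67; one third of 2413 is 804.33.
Vertical third lines at x = 332 and x = 663; horizontal third lines at y = 804 and y = 1609.

(332, 804), (663, 804), (332, 1609), (663, 1609)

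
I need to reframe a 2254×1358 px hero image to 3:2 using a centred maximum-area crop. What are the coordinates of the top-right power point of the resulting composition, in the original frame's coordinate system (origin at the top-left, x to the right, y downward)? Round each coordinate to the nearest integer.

(1467, 453)

2254/1358 > 3/2, so the 3:2 crop keeps the full height 1358 and trims width to 1358 × 3/2 = 2037.00 px.
Left offset = (2254 − 2037.00)/2 = 108.50 px; top offset = 0.
Top-right is two-thirds across and one-third down within the crop:
x = 108.50 + 2 × 2037.00/3 ≈ 1467; y = 0.00 + 1 × 1358.00/3 ≈ 453.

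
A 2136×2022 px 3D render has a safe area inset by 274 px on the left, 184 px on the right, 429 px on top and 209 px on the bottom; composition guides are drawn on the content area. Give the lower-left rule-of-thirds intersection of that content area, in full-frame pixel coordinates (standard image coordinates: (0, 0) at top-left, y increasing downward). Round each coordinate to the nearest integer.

Content width = 2136 − 274 − 184 = 1678 px; content height = 2022 − 429 − 209 = 1384 px.
Lower-left is one-third across and two-thirds down within the content area.
x = 274 + 1 × 1678/3 = 274 + 559.33 ≈ 833
y = 429 + 2 × 1384/3 = 429 + 922.67 ≈ 1352

x = 833 px, y = 1352 px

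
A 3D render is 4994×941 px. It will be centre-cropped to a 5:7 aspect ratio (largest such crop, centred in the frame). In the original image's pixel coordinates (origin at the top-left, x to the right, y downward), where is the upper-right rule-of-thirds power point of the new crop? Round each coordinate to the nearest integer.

4994/941 > 5/7, so the 5:7 crop keeps the full height 941 and trims width to 941 × 5/7 = 672.14 px.
Left offset = (4994 − 672.14)/2 = 2160.93 px; top offset = 0.
Upper-right is two-thirds across and one-third down within the crop:
x = 2160.93 + 2 × 672.14/3 ≈ 2609; y = 0.00 + 1 × 941.00/3 ≈ 314.

x = 2609 px, y = 314 px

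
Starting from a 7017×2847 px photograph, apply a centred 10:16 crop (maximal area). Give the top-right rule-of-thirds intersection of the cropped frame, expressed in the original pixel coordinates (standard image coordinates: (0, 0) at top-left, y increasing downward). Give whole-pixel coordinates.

(3805, 949)

7017/2847 > 10/16, so the 10:16 crop keeps the full height 2847 and trims width to 2847 × 10/16 = 1779.38 px.
Left offset = (7017 − 1779.38)/2 = 2618.81 px; top offset = 0.
Top-right is two-thirds across and one-third down within the crop:
x = 2618.81 + 2 × 1779.38/3 ≈ 3805; y = 0.00 + 1 × 2847.00/3 ≈ 949.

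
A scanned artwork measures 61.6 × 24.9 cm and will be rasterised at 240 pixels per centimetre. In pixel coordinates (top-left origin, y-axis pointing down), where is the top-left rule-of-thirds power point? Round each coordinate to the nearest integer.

x = 4928 px, y = 1992 px

In pixels the canvas is 61.6 × 240 = 14784 wide and 24.9 × 240 = 5976 tall.
The top-left point is one-third across and one-third down:
x = 1 × 14784/3 ≈ 4928; y = 1 × 5976/3 ≈ 1992.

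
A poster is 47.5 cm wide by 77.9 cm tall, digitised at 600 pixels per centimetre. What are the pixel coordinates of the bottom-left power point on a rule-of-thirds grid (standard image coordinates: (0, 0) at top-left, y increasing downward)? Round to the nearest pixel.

(9500, 31160)

In pixels the canvas is 47.5 × 600 = 28500 wide and 77.9 × 600 = 46740 tall.
The bottom-left point is one-third across and two-thirds down:
x = 1 × 28500/3 ≈ 9500; y = 2 × 46740/3 ≈ 31160.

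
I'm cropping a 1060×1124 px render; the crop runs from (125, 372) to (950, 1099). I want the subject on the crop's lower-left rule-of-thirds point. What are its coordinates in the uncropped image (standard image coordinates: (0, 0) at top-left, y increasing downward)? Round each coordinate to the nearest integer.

Crop width = 950 − 125 = 825 px; one third is 275.00 px.
Crop height = 1099 − 372 = 727 px; one third is 242.33 px.
The lower-left point is one-third across and two-thirds down within the crop:
x = 125 + 1 × 275.00 ≈ 400; y = 372 + 2 × 242.33 ≈ 857.

(400, 857)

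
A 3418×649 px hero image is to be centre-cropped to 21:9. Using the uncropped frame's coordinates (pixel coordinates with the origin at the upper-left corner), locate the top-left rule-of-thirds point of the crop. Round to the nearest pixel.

3418/649 > 21/9, so the 21:9 crop keeps the full height 649 and trims width to 649 × 21/9 = 1514.33 px.
Left offset = (3418 − 1514.33)/2 = 951.83 px; top offset = 0.
Top-left is one-third across and one-third down within the crop:
x = 951.83 + 1 × 1514.33/3 ≈ 1457; y = 0.00 + 1 × 649.00/3 ≈ 216.

x = 1457 px, y = 216 px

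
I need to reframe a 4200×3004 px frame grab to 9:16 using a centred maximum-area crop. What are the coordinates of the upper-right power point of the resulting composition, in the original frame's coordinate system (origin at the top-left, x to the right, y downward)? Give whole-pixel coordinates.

(2382, 1001)

4200/3004 > 9/16, so the 9:16 crop keeps the full height 3004 and trims width to 3004 × 9/16 = 1689.75 px.
Left offset = (4200 − 1689.75)/2 = 1255.12 px; top offset = 0.
Upper-right is two-thirds across and one-third down within the crop:
x = 1255.12 + 2 × 1689.75/3 ≈ 2382; y = 0.00 + 1 × 3004.00/3 ≈ 1001.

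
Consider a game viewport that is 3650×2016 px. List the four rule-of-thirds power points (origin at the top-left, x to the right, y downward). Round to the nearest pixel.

(1217, 672), (2433, 672), (1217, 1344), (2433, 1344)

One third of 3650 is 1216.67; one third of 2016 is 672.
Vertical third lines at x = 1217 and x = 2433; horizontal third lines at y = 672 and y = 1344.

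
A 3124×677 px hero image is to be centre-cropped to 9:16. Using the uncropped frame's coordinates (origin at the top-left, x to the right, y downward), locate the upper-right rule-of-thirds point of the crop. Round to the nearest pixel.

3124/677 > 9/16, so the 9:16 crop keeps the full height 677 and trims width to 677 × 9/16 = 380.81 px.
Left offset = (3124 − 380.81)/2 = 1371.59 px; top offset = 0.
Upper-right is two-thirds across and one-third down within the crop:
x = 1371.59 + 2 × 380.81/3 ≈ 1625; y = 0.00 + 1 × 677.00/3 ≈ 226.

(1625, 226)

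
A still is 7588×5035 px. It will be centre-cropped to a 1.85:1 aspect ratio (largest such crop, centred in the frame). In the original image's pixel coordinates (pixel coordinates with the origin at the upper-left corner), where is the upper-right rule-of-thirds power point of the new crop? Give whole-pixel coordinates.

7588/5035 < 1.85/1, so the 1.85:1 crop keeps the full width 7588 and trims height to 7588 × 1/1.85 = 4101.62 px.
Top offset = (5035 − 4101.62)/2 = 466.69 px; left offset = 0.
Upper-right is two-thirds across and one-third down within the crop:
x = 0.00 + 2 × 7588.00/3 ≈ 5059; y = 466.69 + 1 × 4101.62/3 ≈ 1834.

(5059, 1834)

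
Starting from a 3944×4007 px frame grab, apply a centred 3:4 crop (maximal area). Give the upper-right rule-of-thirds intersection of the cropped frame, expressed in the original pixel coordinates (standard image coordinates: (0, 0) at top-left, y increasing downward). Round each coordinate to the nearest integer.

3944/4007 > 3/4, so the 3:4 crop keeps the full height 4007 and trims width to 4007 × 3/4 = 3005.25 px.
Left offset = (3944 − 3005.25)/2 = 469.38 px; top offset = 0.
Upper-right is two-thirds across and one-third down within the crop:
x = 469.38 + 2 × 3005.25/3 ≈ 2473; y = 0.00 + 1 × 4007.00/3 ≈ 1336.

(2473, 1336)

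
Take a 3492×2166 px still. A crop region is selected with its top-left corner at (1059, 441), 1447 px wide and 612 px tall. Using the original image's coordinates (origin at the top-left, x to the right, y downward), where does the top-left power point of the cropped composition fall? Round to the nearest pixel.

One third of the crop width 1447 is 482.33 px.
One third of the crop height 612 is 204.00 px.
The top-left point is one-third across and one-third down within the crop:
x = 1059 + 1 × 482.33 ≈ 1541; y = 441 + 1 × 204.00 ≈ 645.

x = 1541 px, y = 645 px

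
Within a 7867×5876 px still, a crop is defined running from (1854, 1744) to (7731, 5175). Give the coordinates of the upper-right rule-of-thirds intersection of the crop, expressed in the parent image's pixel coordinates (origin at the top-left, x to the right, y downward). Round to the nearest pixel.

(5772, 2888)

Crop width = 7731 − 1854 = 5877 px; one third is 1959.00 px.
Crop height = 5175 − 1744 = 3431 px; one third is 1143.67 px.
The upper-right point is two-thirds across and one-third down within the crop:
x = 1854 + 2 × 1959.00 ≈ 5772; y = 1744 + 1 × 1143.67 ≈ 2888.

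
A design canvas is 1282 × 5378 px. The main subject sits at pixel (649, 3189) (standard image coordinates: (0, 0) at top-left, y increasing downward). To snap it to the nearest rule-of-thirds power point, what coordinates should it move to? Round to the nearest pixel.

Third lines: x ∈ {427, 855}, y ∈ {1793, 3585}.
649 is closer to x = 855; 3189 is closer to y = 3585.
So the nearest intersection is the lower-right power point.

x = 855 px, y = 3585 px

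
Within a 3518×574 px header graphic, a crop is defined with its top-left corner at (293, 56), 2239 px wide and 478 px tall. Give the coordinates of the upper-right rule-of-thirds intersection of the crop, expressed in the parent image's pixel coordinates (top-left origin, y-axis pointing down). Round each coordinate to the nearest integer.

One third of the crop width 2239 is 746.33 px.
One third of the crop height 478 is 159.33 px.
The upper-right point is two-thirds across and one-third down within the crop:
x = 293 + 2 × 746.33 ≈ 1786; y = 56 + 1 × 159.33 ≈ 215.

(1786, 215)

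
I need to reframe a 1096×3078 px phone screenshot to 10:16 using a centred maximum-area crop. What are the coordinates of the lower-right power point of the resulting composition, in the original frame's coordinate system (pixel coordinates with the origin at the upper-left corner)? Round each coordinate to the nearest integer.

1096/3078 < 10/16, so the 10:16 crop keeps the full width 1096 and trims height to 1096 × 16/10 = 1753.60 px.
Top offset = (3078 − 1753.60)/2 = 662.20 px; left offset = 0.
Lower-right is two-thirds across and two-thirds down within the crop:
x = 0.00 + 2 × 1096.00/3 ≈ 731; y = 662.20 + 2 × 1753.60/3 ≈ 1831.

(731, 1831)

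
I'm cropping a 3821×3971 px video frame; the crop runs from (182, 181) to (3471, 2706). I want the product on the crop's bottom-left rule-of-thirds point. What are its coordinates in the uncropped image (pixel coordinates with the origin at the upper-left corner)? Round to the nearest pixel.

(1278, 1864)

Crop width = 3471 − 182 = 3289 px; one third is 1096.33 px.
Crop height = 2706 − 181 = 2525 px; one third is 841.67 px.
The bottom-left point is one-third across and two-thirds down within the crop:
x = 182 + 1 × 1096.33 ≈ 1278; y = 181 + 2 × 841.67 ≈ 1864.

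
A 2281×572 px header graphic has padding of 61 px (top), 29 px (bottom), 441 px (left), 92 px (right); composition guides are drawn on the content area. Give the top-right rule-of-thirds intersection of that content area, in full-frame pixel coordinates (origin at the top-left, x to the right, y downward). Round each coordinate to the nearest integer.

x = 1606 px, y = 222 px

Content width = 2281 − 441 − 92 = 1748 px; content height = 572 − 61 − 29 = 482 px.
Top-right is two-thirds across and one-third down within the content area.
x = 441 + 2 × 1748/3 = 441 + 1165.33 ≈ 1606
y = 61 + 1 × 482/3 = 61 + 160.67 ≈ 222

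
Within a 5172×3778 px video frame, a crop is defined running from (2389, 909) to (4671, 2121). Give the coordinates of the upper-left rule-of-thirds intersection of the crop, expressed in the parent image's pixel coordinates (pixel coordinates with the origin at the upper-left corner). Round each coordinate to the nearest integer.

(3150, 1313)

Crop width = 4671 − 2389 = 2282 px; one third is 760.67 px.
Crop height = 2121 − 909 = 1212 px; one third is 404.00 px.
The upper-left point is one-third across and one-third down within the crop:
x = 2389 + 1 × 760.67 ≈ 3150; y = 909 + 1 × 404.00 ≈ 1313.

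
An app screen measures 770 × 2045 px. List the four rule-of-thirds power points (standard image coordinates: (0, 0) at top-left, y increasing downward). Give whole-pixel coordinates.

One third of 770 is 256.67; one third of 2045 is 681.67.
Vertical third lines at x = 257 and x = 513; horizontal third lines at y = 682 and y = 1363.

(257, 682), (513, 682), (257, 1363), (513, 1363)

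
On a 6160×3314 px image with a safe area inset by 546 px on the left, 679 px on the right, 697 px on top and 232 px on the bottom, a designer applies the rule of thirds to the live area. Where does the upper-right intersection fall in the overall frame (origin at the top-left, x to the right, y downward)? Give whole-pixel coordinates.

x = 3836 px, y = 1492 px

Content width = 6160 − 546 − 679 = 4935 px; content height = 3314 − 697 − 232 = 2385 px.
Upper-right is two-thirds across and one-third down within the live area.
x = 546 + 2 × 4935/3 = 546 + 3290.00 ≈ 3836
y = 697 + 1 × 2385/3 = 697 + 795.00 ≈ 1492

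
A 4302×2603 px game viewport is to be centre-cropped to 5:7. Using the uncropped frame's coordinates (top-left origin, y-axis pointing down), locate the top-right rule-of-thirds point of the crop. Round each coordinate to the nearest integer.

4302/2603 > 5/7, so the 5:7 crop keeps the full height 2603 and trims width to 2603 × 5/7 = 1859.29 px.
Left offset = (4302 − 1859.29)/2 = 1221.36 px; top offset = 0.
Top-right is two-thirds across and one-third down within the crop:
x = 1221.36 + 2 × 1859.29/3 ≈ 2461; y = 0.00 + 1 × 2603.00/3 ≈ 868.

x = 2461 px, y = 868 px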